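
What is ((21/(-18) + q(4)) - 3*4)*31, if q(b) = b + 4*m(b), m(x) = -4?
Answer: -4681/6 ≈ -780.17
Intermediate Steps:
q(b) = -16 + b (q(b) = b + 4*(-4) = b - 16 = -16 + b)
((21/(-18) + q(4)) - 3*4)*31 = ((21/(-18) + (-16 + 4)) - 3*4)*31 = ((21*(-1/18) - 12) - 12)*31 = ((-7/6 - 12) - 12)*31 = (-79/6 - 12)*31 = -151/6*31 = -4681/6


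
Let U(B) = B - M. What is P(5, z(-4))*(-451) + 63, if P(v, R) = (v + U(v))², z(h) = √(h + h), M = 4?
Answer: -16173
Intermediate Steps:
z(h) = √2*√h (z(h) = √(2*h) = √2*√h)
U(B) = -4 + B (U(B) = B - 1*4 = B - 4 = -4 + B)
P(v, R) = (-4 + 2*v)² (P(v, R) = (v + (-4 + v))² = (-4 + 2*v)²)
P(5, z(-4))*(-451) + 63 = (4*(-2 + 5)²)*(-451) + 63 = (4*3²)*(-451) + 63 = (4*9)*(-451) + 63 = 36*(-451) + 63 = -16236 + 63 = -16173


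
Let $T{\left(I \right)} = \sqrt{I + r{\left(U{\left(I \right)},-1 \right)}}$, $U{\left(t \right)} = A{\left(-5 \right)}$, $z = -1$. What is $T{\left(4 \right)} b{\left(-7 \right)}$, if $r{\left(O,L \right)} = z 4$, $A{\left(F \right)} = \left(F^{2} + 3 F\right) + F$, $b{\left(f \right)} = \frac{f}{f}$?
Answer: $0$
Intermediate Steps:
$b{\left(f \right)} = 1$
$A{\left(F \right)} = F^{2} + 4 F$
$U{\left(t \right)} = 5$ ($U{\left(t \right)} = - 5 \left(4 - 5\right) = \left(-5\right) \left(-1\right) = 5$)
$r{\left(O,L \right)} = -4$ ($r{\left(O,L \right)} = \left(-1\right) 4 = -4$)
$T{\left(I \right)} = \sqrt{-4 + I}$ ($T{\left(I \right)} = \sqrt{I - 4} = \sqrt{-4 + I}$)
$T{\left(4 \right)} b{\left(-7 \right)} = \sqrt{-4 + 4} \cdot 1 = \sqrt{0} \cdot 1 = 0 \cdot 1 = 0$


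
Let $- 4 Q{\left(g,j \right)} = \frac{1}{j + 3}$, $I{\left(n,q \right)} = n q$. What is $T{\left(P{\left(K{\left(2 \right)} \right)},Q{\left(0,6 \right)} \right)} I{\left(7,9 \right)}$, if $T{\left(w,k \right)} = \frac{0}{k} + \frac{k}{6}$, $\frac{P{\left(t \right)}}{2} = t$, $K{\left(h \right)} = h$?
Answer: $- \frac{7}{24} \approx -0.29167$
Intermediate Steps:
$Q{\left(g,j \right)} = - \frac{1}{4 \left(3 + j\right)}$ ($Q{\left(g,j \right)} = - \frac{1}{4 \left(j + 3\right)} = - \frac{1}{4 \left(3 + j\right)}$)
$P{\left(t \right)} = 2 t$
$T{\left(w,k \right)} = \frac{k}{6}$ ($T{\left(w,k \right)} = 0 + k \frac{1}{6} = 0 + \frac{k}{6} = \frac{k}{6}$)
$T{\left(P{\left(K{\left(2 \right)} \right)},Q{\left(0,6 \right)} \right)} I{\left(7,9 \right)} = \frac{\left(-1\right) \frac{1}{12 + 4 \cdot 6}}{6} \cdot 7 \cdot 9 = \frac{\left(-1\right) \frac{1}{12 + 24}}{6} \cdot 63 = \frac{\left(-1\right) \frac{1}{36}}{6} \cdot 63 = \frac{1}{6} \left(- \frac{1}{36}\right) 63 = \left(- \frac{1}{216}\right) 63 = - \frac{7}{24}$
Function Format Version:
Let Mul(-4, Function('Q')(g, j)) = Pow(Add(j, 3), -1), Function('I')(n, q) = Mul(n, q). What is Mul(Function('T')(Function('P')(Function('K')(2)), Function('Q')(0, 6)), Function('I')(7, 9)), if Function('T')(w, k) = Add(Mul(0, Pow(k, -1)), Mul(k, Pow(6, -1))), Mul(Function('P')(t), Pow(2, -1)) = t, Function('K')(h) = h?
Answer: Rational(-7, 24) ≈ -0.29167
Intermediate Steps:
Function('Q')(g, j) = Mul(Rational(-1, 4), Pow(Add(3, j), -1)) (Function('Q')(g, j) = Mul(Rational(-1, 4), Pow(Add(j, 3), -1)) = Mul(Rational(-1, 4), Pow(Add(3, j), -1)))
Function('P')(t) = Mul(2, t)
Function('T')(w, k) = Mul(Rational(1, 6), k) (Function('T')(w, k) = Add(0, Mul(k, Rational(1, 6))) = Add(0, Mul(Rational(1, 6), k)) = Mul(Rational(1, 6), k))
Mul(Function('T')(Function('P')(Function('K')(2)), Function('Q')(0, 6)), Function('I')(7, 9)) = Mul(Mul(Rational(1, 6), Mul(-1, Pow(Add(12, Mul(4, 6)), -1))), Mul(7, 9)) = Mul(Mul(Rational(1, 6), Mul(-1, Pow(Add(12, 24), -1))), 63) = Mul(Mul(Rational(1, 6), Mul(-1, Pow(36, -1))), 63) = Mul(Mul(Rational(1, 6), Mul(-1, Rational(1, 36))), 63) = Mul(Mul(Rational(1, 6), Rational(-1, 36)), 63) = Mul(Rational(-1, 216), 63) = Rational(-7, 24)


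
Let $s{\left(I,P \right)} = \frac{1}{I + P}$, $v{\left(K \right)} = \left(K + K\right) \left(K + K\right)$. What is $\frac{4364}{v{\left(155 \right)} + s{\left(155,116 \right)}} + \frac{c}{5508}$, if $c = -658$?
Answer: $- \frac{5311178653}{71722700154} \approx -0.074052$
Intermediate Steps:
$v{\left(K \right)} = 4 K^{2}$ ($v{\left(K \right)} = 2 K 2 K = 4 K^{2}$)
$\frac{4364}{v{\left(155 \right)} + s{\left(155,116 \right)}} + \frac{c}{5508} = \frac{4364}{4 \cdot 155^{2} + \frac{1}{155 + 116}} - \frac{658}{5508} = \frac{4364}{4 \cdot 24025 + \frac{1}{271}} - \frac{329}{2754} = \frac{4364}{96100 + \frac{1}{271}} - \frac{329}{2754} = \frac{4364}{\frac{26043101}{271}} - \frac{329}{2754} = 4364 \cdot \frac{271}{26043101} - \frac{329}{2754} = \frac{1182644}{26043101} - \frac{329}{2754} = - \frac{5311178653}{71722700154}$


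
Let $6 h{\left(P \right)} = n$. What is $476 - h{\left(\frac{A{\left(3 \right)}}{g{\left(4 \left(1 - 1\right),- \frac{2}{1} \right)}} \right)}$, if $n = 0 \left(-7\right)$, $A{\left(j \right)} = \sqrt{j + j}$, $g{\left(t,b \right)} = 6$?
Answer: $476$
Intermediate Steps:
$A{\left(j \right)} = \sqrt{2} \sqrt{j}$ ($A{\left(j \right)} = \sqrt{2 j} = \sqrt{2} \sqrt{j}$)
$n = 0$
$h{\left(P \right)} = 0$ ($h{\left(P \right)} = \frac{1}{6} \cdot 0 = 0$)
$476 - h{\left(\frac{A{\left(3 \right)}}{g{\left(4 \left(1 - 1\right),- \frac{2}{1} \right)}} \right)} = 476 - 0 = 476 + 0 = 476$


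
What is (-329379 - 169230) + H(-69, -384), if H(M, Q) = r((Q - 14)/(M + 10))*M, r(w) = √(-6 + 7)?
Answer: -498678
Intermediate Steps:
r(w) = 1 (r(w) = √1 = 1)
H(M, Q) = M (H(M, Q) = 1*M = M)
(-329379 - 169230) + H(-69, -384) = (-329379 - 169230) - 69 = -498609 - 69 = -498678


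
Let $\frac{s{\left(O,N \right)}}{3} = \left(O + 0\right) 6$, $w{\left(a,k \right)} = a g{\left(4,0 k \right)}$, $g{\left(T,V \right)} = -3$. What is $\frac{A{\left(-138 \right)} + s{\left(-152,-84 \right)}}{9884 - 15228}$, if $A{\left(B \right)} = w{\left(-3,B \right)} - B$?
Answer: $\frac{2589}{5344} \approx 0.48447$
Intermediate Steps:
$w{\left(a,k \right)} = - 3 a$ ($w{\left(a,k \right)} = a \left(-3\right) = - 3 a$)
$s{\left(O,N \right)} = 18 O$ ($s{\left(O,N \right)} = 3 \left(O + 0\right) 6 = 3 O 6 = 3 \cdot 6 O = 18 O$)
$A{\left(B \right)} = 9 - B$ ($A{\left(B \right)} = \left(-3\right) \left(-3\right) - B = 9 - B$)
$\frac{A{\left(-138 \right)} + s{\left(-152,-84 \right)}}{9884 - 15228} = \frac{\left(9 - -138\right) + 18 \left(-152\right)}{9884 - 15228} = \frac{\left(9 + 138\right) - 2736}{-5344} = \left(147 - 2736\right) \left(- \frac{1}{5344}\right) = \left(-2589\right) \left(- \frac{1}{5344}\right) = \frac{2589}{5344}$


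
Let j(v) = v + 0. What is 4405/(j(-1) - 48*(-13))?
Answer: 4405/623 ≈ 7.0706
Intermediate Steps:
j(v) = v
4405/(j(-1) - 48*(-13)) = 4405/(-1 - 48*(-13)) = 4405/(-1 + 624) = 4405/623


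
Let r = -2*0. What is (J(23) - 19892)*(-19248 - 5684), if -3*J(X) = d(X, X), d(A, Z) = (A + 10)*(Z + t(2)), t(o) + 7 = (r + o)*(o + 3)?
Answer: 503077896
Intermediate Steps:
r = 0
t(o) = -7 + o*(3 + o) (t(o) = -7 + (0 + o)*(o + 3) = -7 + o*(3 + o))
d(A, Z) = (3 + Z)*(10 + A) (d(A, Z) = (A + 10)*(Z + (-7 + 2² + 3*2)) = (10 + A)*(Z + (-7 + 4 + 6)) = (10 + A)*(Z + 3) = (10 + A)*(3 + Z) = (3 + Z)*(10 + A))
J(X) = -10 - 13*X/3 - X²/3 (J(X) = -(30 + 3*X + 10*X + X*X)/3 = -(30 + 3*X + 10*X + X²)/3 = -(30 + X² + 13*X)/3 = -10 - 13*X/3 - X²/3)
(J(23) - 19892)*(-19248 - 5684) = ((-10 - 13/3*23 - ⅓*23²) - 19892)*(-19248 - 5684) = ((-10 - 299/3 - ⅓*529) - 19892)*(-24932) = ((-10 - 299/3 - 529/3) - 19892)*(-24932) = (-286 - 19892)*(-24932) = -20178*(-24932) = 503077896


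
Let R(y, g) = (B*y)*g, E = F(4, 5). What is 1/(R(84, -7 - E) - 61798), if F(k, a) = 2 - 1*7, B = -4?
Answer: -1/61126 ≈ -1.6360e-5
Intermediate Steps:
F(k, a) = -5 (F(k, a) = 2 - 7 = -5)
E = -5
R(y, g) = -4*g*y (R(y, g) = (-4*y)*g = -4*g*y)
1/(R(84, -7 - E) - 61798) = 1/(-4*(-7 - 1*(-5))*84 - 61798) = 1/(-4*(-7 + 5)*84 - 61798) = 1/(-4*(-2)*84 - 61798) = 1/(672 - 61798) = 1/(-61126) = -1/61126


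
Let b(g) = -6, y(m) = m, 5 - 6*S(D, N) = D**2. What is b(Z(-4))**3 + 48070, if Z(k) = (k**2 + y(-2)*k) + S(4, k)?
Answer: 47854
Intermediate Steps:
S(D, N) = 5/6 - D**2/6
Z(k) = -11/6 + k**2 - 2*k (Z(k) = (k**2 - 2*k) + (5/6 - 1/6*4**2) = (k**2 - 2*k) + (5/6 - 1/6*16) = (k**2 - 2*k) + (5/6 - 8/3) = (k**2 - 2*k) - 11/6 = -11/6 + k**2 - 2*k)
b(Z(-4))**3 + 48070 = (-6)**3 + 48070 = -216 + 48070 = 47854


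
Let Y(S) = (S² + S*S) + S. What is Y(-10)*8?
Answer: 1520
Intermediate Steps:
Y(S) = S + 2*S² (Y(S) = (S² + S²) + S = 2*S² + S = S + 2*S²)
Y(-10)*8 = -10*(1 + 2*(-10))*8 = -10*(1 - 20)*8 = -10*(-19)*8 = 190*8 = 1520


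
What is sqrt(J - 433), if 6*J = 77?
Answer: I*sqrt(15126)/6 ≈ 20.498*I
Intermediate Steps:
J = 77/6 (J = (1/6)*77 = 77/6 ≈ 12.833)
sqrt(J - 433) = sqrt(77/6 - 433) = sqrt(-2521/6) = I*sqrt(15126)/6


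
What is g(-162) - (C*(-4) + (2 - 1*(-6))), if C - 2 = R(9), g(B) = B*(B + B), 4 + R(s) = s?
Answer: 52508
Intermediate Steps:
R(s) = -4 + s
g(B) = 2*B² (g(B) = B*(2*B) = 2*B²)
C = 7 (C = 2 + (-4 + 9) = 2 + 5 = 7)
g(-162) - (C*(-4) + (2 - 1*(-6))) = 2*(-162)² - (7*(-4) + (2 - 1*(-6))) = 2*26244 - (-28 + (2 + 6)) = 52488 - (-28 + 8) = 52488 - 1*(-20) = 52488 + 20 = 52508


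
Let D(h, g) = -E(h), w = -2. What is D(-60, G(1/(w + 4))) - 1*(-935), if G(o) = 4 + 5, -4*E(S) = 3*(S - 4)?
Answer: 887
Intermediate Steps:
E(S) = 3 - 3*S/4 (E(S) = -3*(S - 4)/4 = -3*(-4 + S)/4 = -(-12 + 3*S)/4 = 3 - 3*S/4)
G(o) = 9
D(h, g) = -3 + 3*h/4 (D(h, g) = -(3 - 3*h/4) = -3 + 3*h/4)
D(-60, G(1/(w + 4))) - 1*(-935) = (-3 + (¾)*(-60)) - 1*(-935) = (-3 - 45) + 935 = -48 + 935 = 887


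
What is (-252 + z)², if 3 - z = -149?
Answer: 10000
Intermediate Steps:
z = 152 (z = 3 - 1*(-149) = 3 + 149 = 152)
(-252 + z)² = (-252 + 152)² = (-100)² = 10000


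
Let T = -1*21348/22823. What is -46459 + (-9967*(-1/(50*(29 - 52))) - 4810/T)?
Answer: -126818136602/3068775 ≈ -41325.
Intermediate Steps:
T = -21348/22823 (T = -21348*1/22823 = -21348/22823 ≈ -0.93537)
-46459 + (-9967*(-1/(50*(29 - 52))) - 4810/T) = -46459 + (-9967*(-1/(50*(29 - 52))) - 4810/(-21348/22823)) = -46459 + (-9967/((-50*(-23))) - 4810*(-22823/21348)) = -46459 + (-9967/1150 + 54889315/10674) = -46459 + 15754081123/3068775 = -126818136602/3068775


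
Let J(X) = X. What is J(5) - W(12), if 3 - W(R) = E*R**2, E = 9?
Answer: 1298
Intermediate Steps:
W(R) = 3 - 9*R**2
J(5) - W(12) = 5 - (3 - 9*12**2) = 5 - (3 - 9*144) = 5 - (3 - 1296) = 5 - 1*(-1293) = 5 + 1293 = 1298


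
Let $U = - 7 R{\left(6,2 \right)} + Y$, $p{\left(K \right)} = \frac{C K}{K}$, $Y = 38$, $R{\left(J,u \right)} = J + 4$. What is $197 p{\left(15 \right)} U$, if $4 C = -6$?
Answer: $9456$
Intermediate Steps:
$C = - \frac{3}{2}$ ($C = \frac{1}{4} \left(-6\right) = - \frac{3}{2} \approx -1.5$)
$R{\left(J,u \right)} = 4 + J$
$p{\left(K \right)} = - \frac{3}{2}$ ($p{\left(K \right)} = \frac{\left(- \frac{3}{2}\right) K}{K} = - \frac{3}{2}$)
$U = -32$ ($U = - 7 \left(4 + 6\right) + 38 = \left(-7\right) 10 + 38 = -70 + 38 = -32$)
$197 p{\left(15 \right)} U = 197 \left(- \frac{3}{2}\right) \left(-32\right) = \left(- \frac{591}{2}\right) \left(-32\right) = 9456$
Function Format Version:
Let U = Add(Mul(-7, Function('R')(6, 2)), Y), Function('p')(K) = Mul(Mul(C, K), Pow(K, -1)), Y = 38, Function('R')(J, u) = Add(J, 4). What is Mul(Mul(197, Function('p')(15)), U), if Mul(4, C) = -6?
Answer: 9456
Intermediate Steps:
C = Rational(-3, 2) (C = Mul(Rational(1, 4), -6) = Rational(-3, 2) ≈ -1.5000)
Function('R')(J, u) = Add(4, J)
Function('p')(K) = Rational(-3, 2) (Function('p')(K) = Mul(Mul(Rational(-3, 2), K), Pow(K, -1)) = Rational(-3, 2))
U = -32 (U = Add(Mul(-7, Add(4, 6)), 38) = Add(Mul(-7, 10), 38) = Add(-70, 38) = -32)
Mul(Mul(197, Function('p')(15)), U) = Mul(Mul(197, Rational(-3, 2)), -32) = Mul(Rational(-591, 2), -32) = 9456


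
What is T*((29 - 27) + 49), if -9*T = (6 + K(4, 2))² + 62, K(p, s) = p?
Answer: -918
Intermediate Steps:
T = -18 (T = -((6 + 4)² + 62)/9 = -(10² + 62)/9 = -(100 + 62)/9 = -⅑*162 = -18)
T*((29 - 27) + 49) = -18*((29 - 27) + 49) = -18*(2 + 49) = -18*51 = -918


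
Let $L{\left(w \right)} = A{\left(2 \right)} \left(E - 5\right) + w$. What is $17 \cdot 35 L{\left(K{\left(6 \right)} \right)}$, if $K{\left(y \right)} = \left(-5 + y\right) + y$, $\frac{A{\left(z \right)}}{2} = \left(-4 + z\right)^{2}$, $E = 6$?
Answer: $8925$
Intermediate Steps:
$A{\left(z \right)} = 2 \left(-4 + z\right)^{2}$
$K{\left(y \right)} = -5 + 2 y$
$L{\left(w \right)} = 8 + w$ ($L{\left(w \right)} = 2 \left(-4 + 2\right)^{2} \left(6 - 5\right) + w = 2 \left(-2\right)^{2} \cdot 1 + w = 2 \cdot 4 \cdot 1 + w = 8 \cdot 1 + w = 8 + w$)
$17 \cdot 35 L{\left(K{\left(6 \right)} \right)} = 17 \cdot 35 \left(8 + \left(-5 + 2 \cdot 6\right)\right) = 595 \left(8 + \left(-5 + 12\right)\right) = 595 \left(8 + 7\right) = 595 \cdot 15 = 8925$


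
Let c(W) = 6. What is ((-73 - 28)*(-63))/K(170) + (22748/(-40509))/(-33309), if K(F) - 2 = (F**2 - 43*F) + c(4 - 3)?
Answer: 8586178081307/29142489841038 ≈ 0.29463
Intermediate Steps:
K(F) = 8 + F**2 - 43*F (K(F) = 2 + ((F**2 - 43*F) + 6) = 2 + (6 + F**2 - 43*F) = 8 + F**2 - 43*F)
((-73 - 28)*(-63))/K(170) + (22748/(-40509))/(-33309) = ((-73 - 28)*(-63))/(8 + 170**2 - 43*170) + (22748/(-40509))/(-33309) = (-101*(-63))/(8 + 28900 - 7310) + (22748*(-1/40509))*(-1/33309) = 6363/21598 - 22748/40509*(-1/33309) = 6363*(1/21598) + 22748/1349314281 = 6363/21598 + 22748/1349314281 = 8586178081307/29142489841038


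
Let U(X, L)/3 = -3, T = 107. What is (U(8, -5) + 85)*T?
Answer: 8132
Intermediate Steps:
U(X, L) = -9 (U(X, L) = 3*(-3) = -9)
(U(8, -5) + 85)*T = (-9 + 85)*107 = 76*107 = 8132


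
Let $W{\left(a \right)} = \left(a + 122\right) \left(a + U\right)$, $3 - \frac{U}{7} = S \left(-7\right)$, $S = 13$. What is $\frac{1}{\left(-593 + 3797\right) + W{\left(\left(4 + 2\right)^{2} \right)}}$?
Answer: $\frac{1}{112856} \approx 8.8609 \cdot 10^{-6}$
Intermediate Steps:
$U = 658$ ($U = 21 - 7 \cdot 13 \left(-7\right) = 21 - -637 = 21 + 637 = 658$)
$W{\left(a \right)} = \left(122 + a\right) \left(658 + a\right)$ ($W{\left(a \right)} = \left(a + 122\right) \left(a + 658\right) = \left(122 + a\right) \left(658 + a\right)$)
$\frac{1}{\left(-593 + 3797\right) + W{\left(\left(4 + 2\right)^{2} \right)}} = \frac{1}{\left(-593 + 3797\right) + \left(80276 + \left(\left(4 + 2\right)^{2}\right)^{2} + 780 \left(4 + 2\right)^{2}\right)} = \frac{1}{3204 + \left(80276 + \left(6^{2}\right)^{2} + 780 \cdot 6^{2}\right)} = \frac{1}{3204 + \left(80276 + 36^{2} + 780 \cdot 36\right)} = \frac{1}{3204 + \left(80276 + 1296 + 28080\right)} = \frac{1}{3204 + 109652} = \frac{1}{112856}$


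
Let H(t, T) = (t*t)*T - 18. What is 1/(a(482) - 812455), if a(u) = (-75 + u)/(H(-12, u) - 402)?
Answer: -68988/56049645133 ≈ -1.2308e-6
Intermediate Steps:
H(t, T) = -18 + T*t² (H(t, T) = t²*T - 18 = T*t² - 18 = -18 + T*t²)
a(u) = (-75 + u)/(-420 + 144*u) (a(u) = (-75 + u)/((-18 + u*(-12)²) - 402) = (-75 + u)/((-18 + u*144) - 402) = (-75 + u)/((-18 + 144*u) - 402) = (-75 + u)/(-420 + 144*u))
1/(a(482) - 812455) = 1/((-75 + 482)/(12*(-35 + 12*482)) - 812455) = 1/((1/12)*407/(-35 + 5784) - 812455) = 1/((1/12)*407/5749 - 812455) = 1/((1/12)*(1/5749)*407 - 812455) = 1/(407/68988 - 812455) = 1/(-56049645133/68988) = -68988/56049645133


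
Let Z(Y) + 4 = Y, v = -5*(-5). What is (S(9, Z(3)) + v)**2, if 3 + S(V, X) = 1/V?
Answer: 39601/81 ≈ 488.90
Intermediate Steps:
v = 25
Z(Y) = -4 + Y
S(V, X) = -3 + 1/V
(S(9, Z(3)) + v)**2 = ((-3 + 1/9) + 25)**2 = (-26/9 + 25)**2 = (199/9)**2 = 39601/81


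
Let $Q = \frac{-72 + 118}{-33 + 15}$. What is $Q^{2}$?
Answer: $\frac{529}{81} \approx 6.5309$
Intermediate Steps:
$Q = - \frac{23}{9}$ ($Q = \frac{46}{-18} = 46 \left(- \frac{1}{18}\right) = - \frac{23}{9} \approx -2.5556$)
$Q^{2} = \left(- \frac{23}{9}\right)^{2} = \frac{529}{81}$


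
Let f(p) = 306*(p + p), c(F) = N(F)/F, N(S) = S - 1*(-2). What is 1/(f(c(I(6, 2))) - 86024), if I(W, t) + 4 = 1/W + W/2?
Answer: -5/434404 ≈ -1.1510e-5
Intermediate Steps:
N(S) = 2 + S (N(S) = S + 2 = 2 + S)
I(W, t) = -4 + 1/W + W/2 (I(W, t) = -4 + (1/W + W/2) = -4 + 1/W + W/2)
c(F) = (2 + F)/F
f(p) = 612*p (f(p) = 306*(2*p) = 612*p)
1/(f(c(I(6, 2))) - 86024) = 1/(612*((2 + (-4 + 1/6 + (½)*6))/(-4 + 1/6 + (½)*6)) - 86024) = 1/(612*((2 + (-4 + ⅙ + 3))/(-4 + ⅙ + 3)) - 86024) = 1/(612*((2 - ⅚)/(-⅚)) - 86024) = 1/(612*(-6/5*7/6) - 86024) = 1/(612*(-7/5) - 86024) = 1/(-4284/5 - 86024) = 1/(-434404/5) = -5/434404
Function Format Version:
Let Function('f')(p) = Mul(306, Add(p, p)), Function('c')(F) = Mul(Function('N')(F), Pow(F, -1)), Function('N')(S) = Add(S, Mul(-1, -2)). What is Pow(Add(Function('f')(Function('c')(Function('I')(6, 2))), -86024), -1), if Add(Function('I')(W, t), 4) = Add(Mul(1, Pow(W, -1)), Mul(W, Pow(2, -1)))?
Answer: Rational(-5, 434404) ≈ -1.1510e-5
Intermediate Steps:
Function('N')(S) = Add(2, S) (Function('N')(S) = Add(S, 2) = Add(2, S))
Function('I')(W, t) = Add(-4, Pow(W, -1), Mul(Rational(1, 2), W)) (Function('I')(W, t) = Add(-4, Add(Mul(1, Pow(W, -1)), Mul(W, Pow(2, -1)))) = Add(-4, Add(Pow(W, -1), Mul(W, Rational(1, 2)))) = Add(-4, Add(Pow(W, -1), Mul(Rational(1, 2), W))) = Add(-4, Pow(W, -1), Mul(Rational(1, 2), W)))
Function('c')(F) = Mul(Pow(F, -1), Add(2, F)) (Function('c')(F) = Mul(Add(2, F), Pow(F, -1)) = Mul(Pow(F, -1), Add(2, F)))
Function('f')(p) = Mul(612, p) (Function('f')(p) = Mul(306, Mul(2, p)) = Mul(612, p))
Pow(Add(Function('f')(Function('c')(Function('I')(6, 2))), -86024), -1) = Pow(Add(Mul(612, Mul(Pow(Add(-4, Pow(6, -1), Mul(Rational(1, 2), 6)), -1), Add(2, Add(-4, Pow(6, -1), Mul(Rational(1, 2), 6))))), -86024), -1) = Pow(Add(Mul(612, Mul(Pow(Add(-4, Rational(1, 6), 3), -1), Add(2, Add(-4, Rational(1, 6), 3)))), -86024), -1) = Pow(Add(Mul(612, Mul(Pow(Rational(-5, 6), -1), Add(2, Rational(-5, 6)))), -86024), -1) = Pow(Add(Mul(612, Mul(Rational(-6, 5), Rational(7, 6))), -86024), -1) = Pow(Add(Mul(612, Rational(-7, 5)), -86024), -1) = Pow(Add(Rational(-4284, 5), -86024), -1) = Pow(Rational(-434404, 5), -1) = Rational(-5, 434404)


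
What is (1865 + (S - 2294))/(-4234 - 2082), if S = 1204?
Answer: -775/6316 ≈ -0.12270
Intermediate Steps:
(1865 + (S - 2294))/(-4234 - 2082) = (1865 + (1204 - 2294))/(-4234 - 2082) = (1865 - 1090)/(-6316) = 775*(-1/6316) = -775/6316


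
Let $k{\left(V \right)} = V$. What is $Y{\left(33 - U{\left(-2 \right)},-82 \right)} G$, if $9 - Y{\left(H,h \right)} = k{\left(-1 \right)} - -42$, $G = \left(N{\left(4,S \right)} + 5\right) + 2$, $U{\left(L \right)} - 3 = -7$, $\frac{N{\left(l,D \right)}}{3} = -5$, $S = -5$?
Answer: $256$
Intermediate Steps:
$N{\left(l,D \right)} = -15$ ($N{\left(l,D \right)} = 3 \left(-5\right) = -15$)
$U{\left(L \right)} = -4$ ($U{\left(L \right)} = 3 - 7 = -4$)
$G = -8$ ($G = \left(-15 + 5\right) + 2 = -10 + 2 = -8$)
$Y{\left(H,h \right)} = -32$ ($Y{\left(H,h \right)} = 9 - \left(-1 - -42\right) = 9 - \left(-1 + 42\right) = 9 - 41 = -32$)
$Y{\left(33 - U{\left(-2 \right)},-82 \right)} G = \left(-32\right) \left(-8\right) = 256$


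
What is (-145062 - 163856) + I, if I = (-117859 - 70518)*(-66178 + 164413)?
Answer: -18505523513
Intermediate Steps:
I = -18505214595 (I = -188377*98235 = -18505214595)
(-145062 - 163856) + I = (-145062 - 163856) - 18505214595 = -308918 - 18505214595 = -18505523513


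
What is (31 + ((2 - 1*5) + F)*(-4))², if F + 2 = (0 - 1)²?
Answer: 2209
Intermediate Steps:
F = -1 (F = -2 + (0 - 1)² = -2 + (-1)² = -2 + 1 = -1)
(31 + ((2 - 1*5) + F)*(-4))² = (31 + ((2 - 1*5) - 1)*(-4))² = (31 + ((2 - 5) - 1)*(-4))² = (31 + (-3 - 1)*(-4))² = (31 - 4*(-4))² = (31 + 16)² = 47² = 2209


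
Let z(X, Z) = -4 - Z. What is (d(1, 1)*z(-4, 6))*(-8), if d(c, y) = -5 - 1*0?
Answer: -400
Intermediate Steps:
d(c, y) = -5 (d(c, y) = -5 + 0 = -5)
(d(1, 1)*z(-4, 6))*(-8) = -5*(-4 - 1*6)*(-8) = -5*(-4 - 6)*(-8) = -5*(-10)*(-8) = 50*(-8) = -400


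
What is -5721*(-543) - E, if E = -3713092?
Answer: 6819595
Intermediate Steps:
-5721*(-543) - E = -5721*(-543) - 1*(-3713092) = 3106503 + 3713092 = 6819595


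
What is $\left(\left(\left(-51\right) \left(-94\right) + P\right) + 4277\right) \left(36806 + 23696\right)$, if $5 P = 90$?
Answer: $549902678$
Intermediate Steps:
$P = 18$ ($P = \frac{1}{5} \cdot 90 = 18$)
$\left(\left(\left(-51\right) \left(-94\right) + P\right) + 4277\right) \left(36806 + 23696\right) = \left(\left(\left(-51\right) \left(-94\right) + 18\right) + 4277\right) \left(36806 + 23696\right) = \left(\left(4794 + 18\right) + 4277\right) 60502 = \left(4812 + 4277\right) 60502 = 9089 \cdot 60502 = 549902678$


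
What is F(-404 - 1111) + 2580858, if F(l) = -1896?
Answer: 2578962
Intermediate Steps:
F(-404 - 1111) + 2580858 = -1896 + 2580858 = 2578962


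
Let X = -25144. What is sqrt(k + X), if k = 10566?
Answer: I*sqrt(14578) ≈ 120.74*I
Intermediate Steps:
sqrt(k + X) = sqrt(10566 - 25144) = sqrt(-14578) = I*sqrt(14578)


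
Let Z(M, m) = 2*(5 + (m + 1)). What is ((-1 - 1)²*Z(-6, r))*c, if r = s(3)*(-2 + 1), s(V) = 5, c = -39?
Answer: -312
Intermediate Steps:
r = -5 (r = 5*(-2 + 1) = 5*(-1) = -5)
Z(M, m) = 12 + 2*m (Z(M, m) = 2*(5 + (1 + m)) = 2*(6 + m) = 12 + 2*m)
((-1 - 1)²*Z(-6, r))*c = ((-1 - 1)²*(12 + 2*(-5)))*(-39) = ((-2)²*(12 - 10))*(-39) = (4*2)*(-39) = 8*(-39) = -312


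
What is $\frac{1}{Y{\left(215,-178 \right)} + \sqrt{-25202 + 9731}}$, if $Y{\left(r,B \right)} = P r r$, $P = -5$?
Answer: $- \frac{231125}{53418781096} - \frac{9 i \sqrt{191}}{53418781096} \approx -4.3267 \cdot 10^{-6} - 2.3284 \cdot 10^{-9} i$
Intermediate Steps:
$Y{\left(r,B \right)} = - 5 r^{2}$ ($Y{\left(r,B \right)} = - 5 r r = - 5 r^{2}$)
$\frac{1}{Y{\left(215,-178 \right)} + \sqrt{-25202 + 9731}} = \frac{1}{- 5 \cdot 215^{2} + \sqrt{-25202 + 9731}} = \frac{1}{\left(-5\right) 46225 + \sqrt{-15471}} = \frac{1}{-231125 + 9 i \sqrt{191}}$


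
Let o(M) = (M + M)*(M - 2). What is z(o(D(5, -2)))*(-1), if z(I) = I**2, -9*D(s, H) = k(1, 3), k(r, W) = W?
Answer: -196/81 ≈ -2.4198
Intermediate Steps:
D(s, H) = -1/3 (D(s, H) = -1/9*3 = -1/3)
o(M) = 2*M*(-2 + M) (o(M) = (2*M)*(-2 + M) = 2*M*(-2 + M))
z(o(D(5, -2)))*(-1) = (2*(-1/3)*(-2 - 1/3))**2*(-1) = (2*(-1/3)*(-7/3))**2*(-1) = (14/9)**2*(-1) = (196/81)*(-1) = -196/81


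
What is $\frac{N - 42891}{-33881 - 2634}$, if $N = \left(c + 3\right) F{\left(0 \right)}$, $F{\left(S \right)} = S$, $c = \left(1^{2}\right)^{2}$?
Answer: $\frac{42891}{36515} \approx 1.1746$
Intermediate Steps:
$c = 1$ ($c = 1^{2} = 1$)
$N = 0$ ($N = \left(1 + 3\right) 0 = 4 \cdot 0 = 0$)
$\frac{N - 42891}{-33881 - 2634} = \frac{0 - 42891}{-33881 - 2634} = - \frac{42891}{-36515} = \left(-42891\right) \left(- \frac{1}{36515}\right) = \frac{42891}{36515}$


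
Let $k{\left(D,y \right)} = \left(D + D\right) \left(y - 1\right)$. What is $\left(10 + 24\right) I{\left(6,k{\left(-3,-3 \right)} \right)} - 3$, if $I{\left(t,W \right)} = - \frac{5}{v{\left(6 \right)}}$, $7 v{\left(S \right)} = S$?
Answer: $- \frac{604}{3} \approx -201.33$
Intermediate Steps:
$v{\left(S \right)} = \frac{S}{7}$
$k{\left(D,y \right)} = 2 D \left(-1 + y\right)$
$I{\left(t,W \right)} = - \frac{35}{6}$ ($I{\left(t,W \right)} = - \frac{5}{\frac{1}{7} \cdot 6} = - \frac{5}{\frac{6}{7}} = \left(-5\right) \frac{7}{6} = - \frac{35}{6}$)
$\left(10 + 24\right) I{\left(6,k{\left(-3,-3 \right)} \right)} - 3 = \left(10 + 24\right) \left(- \frac{35}{6}\right) - 3 = 34 \left(- \frac{35}{6}\right) - 3 = - \frac{595}{3} - 3 = - \frac{604}{3}$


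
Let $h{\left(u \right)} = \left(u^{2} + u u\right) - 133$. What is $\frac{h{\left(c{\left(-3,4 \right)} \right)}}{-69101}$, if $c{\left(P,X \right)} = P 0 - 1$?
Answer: $\frac{131}{69101} \approx 0.0018958$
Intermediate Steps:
$c{\left(P,X \right)} = -1$ ($c{\left(P,X \right)} = 0 - 1 = -1$)
$h{\left(u \right)} = -133 + 2 u^{2}$ ($h{\left(u \right)} = \left(u^{2} + u^{2}\right) - 133 = 2 u^{2} - 133 = -133 + 2 u^{2}$)
$\frac{h{\left(c{\left(-3,4 \right)} \right)}}{-69101} = \frac{-133 + 2 \left(-1\right)^{2}}{-69101} = \left(-133 + 2 \cdot 1\right) \left(- \frac{1}{69101}\right) = \left(-133 + 2\right) \left(- \frac{1}{69101}\right) = \left(-131\right) \left(- \frac{1}{69101}\right) = \frac{131}{69101}$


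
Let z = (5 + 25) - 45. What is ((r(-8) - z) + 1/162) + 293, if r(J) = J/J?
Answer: 50059/162 ≈ 309.01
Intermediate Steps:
z = -15 (z = 30 - 45 = -15)
r(J) = 1
((r(-8) - z) + 1/162) + 293 = ((1 - 1*(-15)) + 1/162) + 293 = ((1 + 15) + 1/162) + 293 = (16 + 1/162) + 293 = 2593/162 + 293 = 50059/162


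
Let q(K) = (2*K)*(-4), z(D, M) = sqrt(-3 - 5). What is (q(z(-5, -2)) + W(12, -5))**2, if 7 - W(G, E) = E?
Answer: -368 - 384*I*sqrt(2) ≈ -368.0 - 543.06*I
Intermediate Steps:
W(G, E) = 7 - E
z(D, M) = 2*I*sqrt(2) (z(D, M) = sqrt(-8) = 2*I*sqrt(2))
q(K) = -8*K
(q(z(-5, -2)) + W(12, -5))**2 = (-16*I*sqrt(2) + (7 - 1*(-5)))**2 = (-16*I*sqrt(2) + (7 + 5))**2 = (-16*I*sqrt(2) + 12)**2 = (12 - 16*I*sqrt(2))**2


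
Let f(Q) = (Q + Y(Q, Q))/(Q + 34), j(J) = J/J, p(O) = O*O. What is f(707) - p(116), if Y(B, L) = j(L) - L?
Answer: -9970895/741 ≈ -13456.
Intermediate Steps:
p(O) = O**2
j(J) = 1
Y(B, L) = 1 - L
f(Q) = 1/(34 + Q) (f(Q) = (Q + (1 - Q))/(Q + 34) = 1/(34 + Q))
f(707) - p(116) = 1/(34 + 707) - 1*116**2 = 1/741 - 1*13456 = 1/741 - 13456 = -9970895/741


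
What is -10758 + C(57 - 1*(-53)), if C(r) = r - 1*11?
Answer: -10659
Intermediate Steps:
C(r) = -11 + r (C(r) = r - 11 = -11 + r)
-10758 + C(57 - 1*(-53)) = -10758 + (-11 + (57 - 1*(-53))) = -10758 + (-11 + (57 + 53)) = -10758 + (-11 + 110) = -10758 + 99 = -10659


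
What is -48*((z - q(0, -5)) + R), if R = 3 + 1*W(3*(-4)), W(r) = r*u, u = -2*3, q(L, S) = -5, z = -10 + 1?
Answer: -3408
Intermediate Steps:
z = -9
u = -6
W(r) = -6*r (W(r) = r*(-6) = -6*r)
R = 75 (R = 3 + 1*(-18*(-4)) = 3 + 1*(-6*(-12)) = 3 + 1*72 = 3 + 72 = 75)
-48*((z - q(0, -5)) + R) = -48*((-9 - 1*(-5)) + 75) = -48*((-9 + 5) + 75) = -48*(-4 + 75) = -48*71 = -3408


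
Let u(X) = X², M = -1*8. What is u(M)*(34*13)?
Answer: 28288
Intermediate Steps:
M = -8
u(M)*(34*13) = (-8)²*(34*13) = 64*442 = 28288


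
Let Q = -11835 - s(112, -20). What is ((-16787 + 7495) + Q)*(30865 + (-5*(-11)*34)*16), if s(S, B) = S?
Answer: -1291012615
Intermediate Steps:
Q = -11947 (Q = -11835 - 1*112 = -11835 - 112 = -11947)
((-16787 + 7495) + Q)*(30865 + (-5*(-11)*34)*16) = ((-16787 + 7495) - 11947)*(30865 + (-5*(-11)*34)*16) = (-9292 - 11947)*(30865 + (55*34)*16) = -21239*(30865 + 1870*16) = -21239*(30865 + 29920) = -21239*60785 = -1291012615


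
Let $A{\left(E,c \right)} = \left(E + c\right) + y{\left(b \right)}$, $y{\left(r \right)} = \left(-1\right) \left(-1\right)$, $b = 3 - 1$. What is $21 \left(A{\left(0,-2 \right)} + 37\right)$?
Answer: $756$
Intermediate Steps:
$b = 2$ ($b = 3 - 1 = 2$)
$y{\left(r \right)} = 1$
$A{\left(E,c \right)} = 1 + E + c$ ($A{\left(E,c \right)} = \left(E + c\right) + 1 = 1 + E + c$)
$21 \left(A{\left(0,-2 \right)} + 37\right) = 21 \left(\left(1 + 0 - 2\right) + 37\right) = 21 \left(-1 + 37\right) = 21 \cdot 36 = 756$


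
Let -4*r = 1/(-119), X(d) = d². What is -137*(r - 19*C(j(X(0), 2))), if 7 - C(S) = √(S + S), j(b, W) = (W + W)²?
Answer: 8673059/476 - 10412*√2 ≈ 3495.9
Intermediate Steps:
r = 1/476 (r = -¼/(-119) = -¼*(-1/119) = 1/476 ≈ 0.0021008)
j(b, W) = 4*W² (j(b, W) = (2*W)² = 4*W²)
C(S) = 7 - √2*√S (C(S) = 7 - √(S + S) = 7 - √(2*S) = 7 - √2*√S)
-137*(r - 19*C(j(X(0), 2))) = -137*(1/476 - 19*(7 - √2*√(4*2²))) = -137*(1/476 - 19*(7 - √2*√(4*4))) = -137*(1/476 - 19*(7 - √2*√16)) = -137*(1/476 - 19*(7 - 1*√2*4)) = -137*(1/476 - 19*(7 - 4*√2)) = -137*(1/476 + (-133 + 76*√2)) = -137*(-63307/476 + 76*√2) = 8673059/476 - 10412*√2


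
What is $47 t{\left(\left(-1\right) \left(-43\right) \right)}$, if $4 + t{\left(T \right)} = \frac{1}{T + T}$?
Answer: $- \frac{16121}{86} \approx -187.45$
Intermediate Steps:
$t{\left(T \right)} = -4 + \frac{1}{2 T}$ ($t{\left(T \right)} = -4 + \frac{1}{T + T} = -4 + \frac{1}{2 T}$)
$47 t{\left(\left(-1\right) \left(-43\right) \right)} = 47 \left(-4 + \frac{1}{2 \left(\left(-1\right) \left(-43\right)\right)}\right) = 47 \left(-4 + \frac{1}{2 \cdot 43}\right) = 47 \left(-4 + \frac{1}{2} \cdot \frac{1}{43}\right) = 47 \left(-4 + \frac{1}{86}\right) = 47 \left(- \frac{343}{86}\right) = - \frac{16121}{86}$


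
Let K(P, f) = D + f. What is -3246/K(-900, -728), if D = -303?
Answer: 3246/1031 ≈ 3.1484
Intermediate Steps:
K(P, f) = -303 + f
-3246/K(-900, -728) = -3246/(-303 - 728) = -3246/(-1031) = -3246*(-1/1031) = 3246/1031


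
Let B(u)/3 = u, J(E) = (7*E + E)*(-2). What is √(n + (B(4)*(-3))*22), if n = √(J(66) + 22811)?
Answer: √(-792 + √21755) ≈ 25.387*I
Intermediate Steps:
J(E) = -16*E (J(E) = (8*E)*(-2) = -16*E)
B(u) = 3*u
n = √21755 (n = √(-16*66 + 22811) = √(-1056 + 22811) = √21755 ≈ 147.50)
√(n + (B(4)*(-3))*22) = √(√21755 + ((3*4)*(-3))*22) = √(√21755 + (12*(-3))*22) = √(√21755 - 36*22) = √(√21755 - 792) = √(-792 + √21755)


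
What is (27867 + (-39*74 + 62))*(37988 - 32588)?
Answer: 135232200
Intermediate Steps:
(27867 + (-39*74 + 62))*(37988 - 32588) = (27867 + (-2886 + 62))*5400 = (27867 - 2824)*5400 = 25043*5400 = 135232200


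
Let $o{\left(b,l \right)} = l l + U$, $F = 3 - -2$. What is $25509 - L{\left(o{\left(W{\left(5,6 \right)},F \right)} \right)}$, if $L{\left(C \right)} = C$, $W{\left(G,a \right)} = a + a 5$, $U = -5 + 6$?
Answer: $25483$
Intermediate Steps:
$U = 1$
$W{\left(G,a \right)} = 6 a$ ($W{\left(G,a \right)} = a + 5 a = 6 a$)
$F = 5$ ($F = 3 + 2 = 5$)
$o{\left(b,l \right)} = 1 + l^{2}$ ($o{\left(b,l \right)} = l l + 1 = l^{2} + 1 = 1 + l^{2}$)
$25509 - L{\left(o{\left(W{\left(5,6 \right)},F \right)} \right)} = 25509 - \left(1 + 5^{2}\right) = 25509 - \left(1 + 25\right) = 25509 - 26 = 25483$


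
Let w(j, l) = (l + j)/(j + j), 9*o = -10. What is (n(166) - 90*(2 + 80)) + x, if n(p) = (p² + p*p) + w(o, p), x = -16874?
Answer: 153919/5 ≈ 30784.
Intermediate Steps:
o = -10/9 (o = (⅑)*(-10) = -10/9 ≈ -1.1111)
w(j, l) = (j + l)/(2*j) (w(j, l) = (j + l)/((2*j)) = (j + l)*(1/(2*j)) = (j + l)/(2*j))
n(p) = ½ + 2*p² - 9*p/20 (n(p) = (p² + p*p) + (-10/9 + p)/(2*(-10/9)) = (p² + p²) + (½)*(-9/10)*(-10/9 + p) = 2*p² + (½ - 9*p/20) = ½ + 2*p² - 9*p/20)
(n(166) - 90*(2 + 80)) + x = ((½ + 2*166² - 9/20*166) - 90*(2 + 80)) - 16874 = ((½ + 2*27556 - 747/10) - 90*82) - 16874 = ((½ + 55112 - 747/10) - 7380) - 16874 = (275189/5 - 7380) - 16874 = 238289/5 - 16874 = 153919/5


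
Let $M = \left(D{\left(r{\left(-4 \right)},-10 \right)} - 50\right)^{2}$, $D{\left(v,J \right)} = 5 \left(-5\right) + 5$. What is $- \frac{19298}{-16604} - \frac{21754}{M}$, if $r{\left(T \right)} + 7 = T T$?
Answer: $- \frac{2380743}{726425} \approx -3.2773$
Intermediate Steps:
$r{\left(T \right)} = -7 + T^{2}$ ($r{\left(T \right)} = -7 + T T = -7 + T^{2}$)
$D{\left(v,J \right)} = -20$ ($D{\left(v,J \right)} = -25 + 5 = -20$)
$M = 4900$ ($M = \left(-20 - 50\right)^{2} = \left(-70\right)^{2} = 4900$)
$- \frac{19298}{-16604} - \frac{21754}{M} = - \frac{19298}{-16604} - \frac{21754}{4900} = \left(-19298\right) \left(- \frac{1}{16604}\right) - \frac{10877}{2450} = \frac{9649}{8302} - \frac{10877}{2450} = - \frac{2380743}{726425}$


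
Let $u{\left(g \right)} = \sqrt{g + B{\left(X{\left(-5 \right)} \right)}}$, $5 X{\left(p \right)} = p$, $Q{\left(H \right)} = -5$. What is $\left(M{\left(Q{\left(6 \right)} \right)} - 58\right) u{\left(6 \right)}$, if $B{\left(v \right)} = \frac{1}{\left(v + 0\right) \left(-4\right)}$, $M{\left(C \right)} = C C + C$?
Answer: $-95$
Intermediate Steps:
$M{\left(C \right)} = C + C^{2}$ ($M{\left(C \right)} = C^{2} + C = C + C^{2}$)
$X{\left(p \right)} = \frac{p}{5}$
$B{\left(v \right)} = - \frac{1}{4 v}$ ($B{\left(v \right)} = \frac{1}{v} \left(- \frac{1}{4}\right) = - \frac{1}{4 v}$)
$u{\left(g \right)} = \sqrt{\frac{1}{4} + g}$ ($u{\left(g \right)} = \sqrt{g - \frac{1}{4 \cdot \frac{1}{5} \left(-5\right)}} = \sqrt{g - \frac{1}{4 \left(-1\right)}} = \sqrt{g - - \frac{1}{4}} = \sqrt{g + \frac{1}{4}} = \sqrt{\frac{1}{4} + g}$)
$\left(M{\left(Q{\left(6 \right)} \right)} - 58\right) u{\left(6 \right)} = \left(- 5 \left(1 - 5\right) - 58\right) \frac{\sqrt{1 + 4 \cdot 6}}{2} = \left(\left(-5\right) \left(-4\right) - 58\right) \frac{\sqrt{1 + 24}}{2} = \left(20 - 58\right) \frac{\sqrt{25}}{2} = - 38 \cdot \frac{1}{2} \cdot 5 = \left(-38\right) \frac{5}{2} = -95$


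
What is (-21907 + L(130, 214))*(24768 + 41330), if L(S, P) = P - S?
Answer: -1442456654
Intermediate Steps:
(-21907 + L(130, 214))*(24768 + 41330) = (-21907 + (214 - 1*130))*(24768 + 41330) = (-21907 + (214 - 130))*66098 = (-21907 + 84)*66098 = -21823*66098 = -1442456654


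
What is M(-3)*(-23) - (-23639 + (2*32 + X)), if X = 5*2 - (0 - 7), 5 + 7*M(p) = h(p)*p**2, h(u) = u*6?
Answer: 168747/7 ≈ 24107.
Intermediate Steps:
h(u) = 6*u
M(p) = -5/7 + 6*p**3/7 (M(p) = -5/7 + ((6*p)*p**2)/7 = -5/7 + (6*p**3)/7 = -5/7 + 6*p**3/7)
X = 17 (X = 10 - 1*(-7) = 10 + 7 = 17)
M(-3)*(-23) - (-23639 + (2*32 + X)) = (-5/7 + (6/7)*(-3)**3)*(-23) - (-23639 + (2*32 + 17)) = (-5/7 + (6/7)*(-27))*(-23) - (-23639 + (64 + 17)) = (-5/7 - 162/7)*(-23) - (-23639 + 81) = -167/7*(-23) - 1*(-23558) = 3841/7 + 23558 = 168747/7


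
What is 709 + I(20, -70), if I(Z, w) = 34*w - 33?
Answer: -1704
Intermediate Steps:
I(Z, w) = -33 + 34*w
709 + I(20, -70) = 709 + (-33 + 34*(-70)) = 709 + (-33 - 2380) = 709 - 2413 = -1704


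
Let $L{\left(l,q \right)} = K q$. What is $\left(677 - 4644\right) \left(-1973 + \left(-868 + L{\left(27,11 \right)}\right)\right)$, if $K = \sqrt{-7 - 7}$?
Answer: $11270247 - 43637 i \sqrt{14} \approx 1.127 \cdot 10^{7} - 1.6327 \cdot 10^{5} i$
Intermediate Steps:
$K = i \sqrt{14}$ ($K = \sqrt{-14} = i \sqrt{14} \approx 3.7417 i$)
$L{\left(l,q \right)} = i q \sqrt{14}$ ($L{\left(l,q \right)} = i \sqrt{14} q = i q \sqrt{14}$)
$\left(677 - 4644\right) \left(-1973 + \left(-868 + L{\left(27,11 \right)}\right)\right) = \left(677 - 4644\right) \left(-1973 - \left(868 - i 11 \sqrt{14}\right)\right) = - 3967 \left(-1973 - \left(868 - 11 i \sqrt{14}\right)\right) = - 3967 \left(-2841 + 11 i \sqrt{14}\right) = 11270247 - 43637 i \sqrt{14}$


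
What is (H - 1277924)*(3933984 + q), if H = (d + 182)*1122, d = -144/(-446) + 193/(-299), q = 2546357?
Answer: -464099754555609662/66677 ≈ -6.9604e+12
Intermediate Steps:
d = -21511/66677 (d = -144*(-1/446) + 193*(-1/299) = 72/223 - 193/299 = -21511/66677 ≈ -0.32262)
H = 13591574766/66677 (H = (-21511/66677 + 182)*1122 = (12113703/66677)*1122 = 13591574766/66677 ≈ 2.0384e+5)
(H - 1277924)*(3933984 + q) = (13591574766/66677 - 1277924)*(3933984 + 2546357) = -71616563782/66677*6480341 = -464099754555609662/66677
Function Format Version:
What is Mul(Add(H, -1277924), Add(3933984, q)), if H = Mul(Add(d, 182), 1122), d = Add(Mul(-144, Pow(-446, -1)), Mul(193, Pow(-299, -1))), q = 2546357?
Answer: Rational(-464099754555609662, 66677) ≈ -6.9604e+12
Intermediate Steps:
d = Rational(-21511, 66677) (d = Add(Mul(-144, Rational(-1, 446)), Mul(193, Rational(-1, 299))) = Add(Rational(72, 223), Rational(-193, 299)) = Rational(-21511, 66677) ≈ -0.32262)
H = Rational(13591574766, 66677) (H = Mul(Add(Rational(-21511, 66677), 182), 1122) = Mul(Rational(12113703, 66677), 1122) = Rational(13591574766, 66677) ≈ 2.0384e+5)
Mul(Add(H, -1277924), Add(3933984, q)) = Mul(Add(Rational(13591574766, 66677), -1277924), Add(3933984, 2546357)) = Mul(Rational(-71616563782, 66677), 6480341) = Rational(-464099754555609662, 66677)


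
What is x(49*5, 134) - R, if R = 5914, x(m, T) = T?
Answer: -5780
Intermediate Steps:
x(49*5, 134) - R = 134 - 1*5914 = 134 - 5914 = -5780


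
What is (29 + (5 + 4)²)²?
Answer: 12100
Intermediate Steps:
(29 + (5 + 4)²)² = (29 + 9²)² = (29 + 81)² = 110² = 12100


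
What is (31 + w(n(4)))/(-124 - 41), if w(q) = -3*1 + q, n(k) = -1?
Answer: -9/55 ≈ -0.16364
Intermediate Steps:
w(q) = -3 + q
(31 + w(n(4)))/(-124 - 41) = (31 + (-3 - 1))/(-124 - 41) = (31 - 4)/(-165) = 27*(-1/165) = -9/55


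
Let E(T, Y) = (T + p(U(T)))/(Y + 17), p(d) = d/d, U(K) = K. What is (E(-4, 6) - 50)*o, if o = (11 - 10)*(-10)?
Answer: 11530/23 ≈ 501.30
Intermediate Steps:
p(d) = 1
o = -10 (o = 1*(-10) = -10)
E(T, Y) = (1 + T)/(17 + Y) (E(T, Y) = (T + 1)/(Y + 17) = (1 + T)/(17 + Y))
(E(-4, 6) - 50)*o = ((1 - 4)/(17 + 6) - 50)*(-10) = (-3/23 - 50)*(-10) = -1153/23*(-10) = 11530/23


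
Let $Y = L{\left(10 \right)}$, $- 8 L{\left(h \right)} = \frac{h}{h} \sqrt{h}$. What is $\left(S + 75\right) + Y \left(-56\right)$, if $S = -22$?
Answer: $53 + 7 \sqrt{10} \approx 75.136$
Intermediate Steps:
$L{\left(h \right)} = - \frac{\sqrt{h}}{8}$ ($L{\left(h \right)} = - \frac{\frac{h}{h} \sqrt{h}}{8} = - \frac{1 \sqrt{h}}{8} = - \frac{\sqrt{h}}{8}$)
$Y = - \frac{\sqrt{10}}{8} \approx -0.39528$
$\left(S + 75\right) + Y \left(-56\right) = \left(-22 + 75\right) + - \frac{\sqrt{10}}{8} \left(-56\right) = 53 + 7 \sqrt{10}$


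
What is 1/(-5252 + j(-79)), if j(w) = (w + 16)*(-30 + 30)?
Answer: -1/5252 ≈ -0.00019040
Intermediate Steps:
j(w) = 0 (j(w) = (16 + w)*0 = 0)
1/(-5252 + j(-79)) = 1/(-5252 + 0) = 1/(-5252) = -1/5252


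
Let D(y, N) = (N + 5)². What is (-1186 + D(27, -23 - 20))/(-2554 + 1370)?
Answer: -129/592 ≈ -0.21791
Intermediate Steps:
D(y, N) = (5 + N)²
(-1186 + D(27, -23 - 20))/(-2554 + 1370) = (-1186 + (5 + (-23 - 20))²)/(-2554 + 1370) = (-1186 + (5 - 43)²)/(-1184) = (-1186 + (-38)²)*(-1/1184) = (-1186 + 1444)*(-1/1184) = 258*(-1/1184) = -129/592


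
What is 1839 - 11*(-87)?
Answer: 2796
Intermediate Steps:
1839 - 11*(-87) = 1839 + 957 = 2796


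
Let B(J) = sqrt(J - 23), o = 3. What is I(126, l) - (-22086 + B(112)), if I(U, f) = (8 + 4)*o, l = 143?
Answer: 22122 - sqrt(89) ≈ 22113.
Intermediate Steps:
I(U, f) = 36 (I(U, f) = (8 + 4)*3 = 12*3 = 36)
B(J) = sqrt(-23 + J)
I(126, l) - (-22086 + B(112)) = 36 - (-22086 + sqrt(-23 + 112)) = 36 - (-22086 + sqrt(89)) = 36 + (22086 - sqrt(89)) = 22122 - sqrt(89)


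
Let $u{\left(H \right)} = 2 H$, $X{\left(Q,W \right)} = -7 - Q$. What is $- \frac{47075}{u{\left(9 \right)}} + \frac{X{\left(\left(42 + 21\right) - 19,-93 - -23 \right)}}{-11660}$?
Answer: $- \frac{274446791}{104940} \approx -2615.3$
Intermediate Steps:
$- \frac{47075}{u{\left(9 \right)}} + \frac{X{\left(\left(42 + 21\right) - 19,-93 - -23 \right)}}{-11660} = - \frac{47075}{2 \cdot 9} + \frac{-7 - \left(\left(42 + 21\right) - 19\right)}{-11660} = - \frac{47075}{18} + \left(-7 - \left(63 - 19\right)\right) \left(- \frac{1}{11660}\right) = \left(-47075\right) \frac{1}{18} + \left(-7 - 44\right) \left(- \frac{1}{11660}\right) = - \frac{47075}{18} + \left(-7 - 44\right) \left(- \frac{1}{11660}\right) = - \frac{47075}{18} - - \frac{51}{11660} = - \frac{47075}{18} + \frac{51}{11660} = - \frac{274446791}{104940}$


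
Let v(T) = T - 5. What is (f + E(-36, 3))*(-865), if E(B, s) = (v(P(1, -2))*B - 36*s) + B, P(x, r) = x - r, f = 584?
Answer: -442880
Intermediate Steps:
v(T) = -5 + T
E(B, s) = -B - 36*s (E(B, s) = ((-5 + (1 - 1*(-2)))*B - 36*s) + B = ((-5 + (1 + 2))*B - 36*s) + B = ((-5 + 3)*B - 36*s) + B = (-2*B - 36*s) + B = (-36*s - 2*B) + B = -B - 36*s)
(f + E(-36, 3))*(-865) = (584 + (-1*(-36) - 36*3))*(-865) = (584 + (36 - 108))*(-865) = (584 - 72)*(-865) = 512*(-865) = -442880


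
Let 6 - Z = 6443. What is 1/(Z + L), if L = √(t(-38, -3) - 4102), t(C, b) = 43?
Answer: -157/1010708 - 3*I*√451/41439028 ≈ -0.00015534 - 1.5374e-6*I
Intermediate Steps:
Z = -6437 (Z = 6 - 1*6443 = 6 - 6443 = -6437)
L = 3*I*√451 (L = √(43 - 4102) = √(-4059) = 3*I*√451 ≈ 63.71*I)
1/(Z + L) = 1/(-6437 + 3*I*√451)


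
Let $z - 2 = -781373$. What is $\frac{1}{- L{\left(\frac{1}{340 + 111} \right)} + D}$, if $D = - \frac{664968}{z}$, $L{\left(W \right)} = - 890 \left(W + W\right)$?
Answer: $\frac{117466107}{563580316} \approx 0.20843$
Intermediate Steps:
$z = -781371$ ($z = 2 - 781373 = -781371$)
$L{\left(W \right)} = - 1780 W$ ($L{\left(W \right)} = - 890 \cdot 2 W = - 1780 W$)
$D = \frac{221656}{260457}$ ($D = - \frac{664968}{-781371} = \left(-664968\right) \left(- \frac{1}{781371}\right) = \frac{221656}{260457} \approx 0.85103$)
$\frac{1}{- L{\left(\frac{1}{340 + 111} \right)} + D} = \frac{1}{- \frac{-1780}{340 + 111} + \frac{221656}{260457}} = \frac{1}{- \frac{-1780}{451} + \frac{221656}{260457}} = \frac{1}{\left(-1\right) \left(- \frac{1780}{451}\right) + \frac{221656}{260457}} = \frac{1}{\frac{1780}{451} + \frac{221656}{260457}} = \frac{1}{\frac{563580316}{117466107}} = \frac{117466107}{563580316}$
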